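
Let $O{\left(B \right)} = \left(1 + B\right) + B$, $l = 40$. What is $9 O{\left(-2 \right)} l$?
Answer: $-1080$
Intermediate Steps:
$O{\left(B \right)} = 1 + 2 B$
$9 O{\left(-2 \right)} l = 9 \left(1 + 2 \left(-2\right)\right) 40 = 9 \left(1 - 4\right) 40 = 9 \left(\left(-3\right) 40\right) = 9 \left(-120\right) = -1080$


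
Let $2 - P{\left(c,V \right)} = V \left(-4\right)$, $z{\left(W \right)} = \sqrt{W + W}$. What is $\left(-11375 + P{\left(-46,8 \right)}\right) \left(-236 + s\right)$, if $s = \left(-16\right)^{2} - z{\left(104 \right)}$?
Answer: $-226820 + 45364 \sqrt{13} \approx -63258.0$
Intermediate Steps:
$z{\left(W \right)} = \sqrt{2} \sqrt{W}$ ($z{\left(W \right)} = \sqrt{2 W} = \sqrt{2} \sqrt{W}$)
$P{\left(c,V \right)} = 2 + 4 V$ ($P{\left(c,V \right)} = 2 - V \left(-4\right) = 2 - - 4 V = 2 + 4 V$)
$s = 256 - 4 \sqrt{13}$ ($s = \left(-16\right)^{2} - \sqrt{2} \sqrt{104} = 256 - \sqrt{2} \cdot 2 \sqrt{26} = 256 - 4 \sqrt{13} \approx 241.58$)
$\left(-11375 + P{\left(-46,8 \right)}\right) \left(-236 + s\right) = \left(-11375 + \left(2 + 4 \cdot 8\right)\right) \left(-236 + \left(256 - 4 \sqrt{13}\right)\right) = \left(-11375 + \left(2 + 32\right)\right) \left(20 - 4 \sqrt{13}\right) = \left(-11375 + 34\right) \left(20 - 4 \sqrt{13}\right) = - 11341 \left(20 - 4 \sqrt{13}\right) = -226820 + 45364 \sqrt{13}$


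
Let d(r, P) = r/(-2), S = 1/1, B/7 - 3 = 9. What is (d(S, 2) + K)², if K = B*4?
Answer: 450241/4 ≈ 1.1256e+5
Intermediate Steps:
B = 84 (B = 21 + 7*9 = 21 + 63 = 84)
S = 1 (S = 1*1 = 1)
d(r, P) = -r/2 (d(r, P) = r*(-½) = -r/2)
K = 336 (K = 84*4 = 336)
(d(S, 2) + K)² = (-½*1 + 336)² = (-½ + 336)² = (671/2)² = 450241/4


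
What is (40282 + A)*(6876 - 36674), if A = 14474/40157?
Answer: -48201803452904/40157 ≈ -1.2003e+9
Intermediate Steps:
A = 14474/40157 (A = 14474*(1/40157) = 14474/40157 ≈ 0.36044)
(40282 + A)*(6876 - 36674) = (40282 + 14474/40157)*(6876 - 36674) = (1617618748/40157)*(-29798) = -48201803452904/40157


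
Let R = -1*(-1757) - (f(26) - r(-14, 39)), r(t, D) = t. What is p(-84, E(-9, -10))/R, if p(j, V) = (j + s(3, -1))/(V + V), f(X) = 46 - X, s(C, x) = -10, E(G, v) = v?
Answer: 47/17230 ≈ 0.0027278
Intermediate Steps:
p(j, V) = (-10 + j)/(2*V) (p(j, V) = (j - 10)/(V + V) = (-10 + j)/((2*V)) = (-10 + j)*(1/(2*V)) = (-10 + j)/(2*V))
R = 1723 (R = -1*(-1757) - ((46 - 1*26) - 1*(-14)) = 1757 - ((46 - 26) + 14) = 1757 - (20 + 14) = 1757 - 1*34 = 1757 - 34 = 1723)
p(-84, E(-9, -10))/R = ((½)*(-10 - 84)/(-10))/1723 = ((½)*(-⅒)*(-94))*(1/1723) = (47/10)*(1/1723) = 47/17230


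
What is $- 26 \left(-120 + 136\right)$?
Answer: $-416$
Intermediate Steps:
$- 26 \left(-120 + 136\right) = \left(-26\right) 16 = -416$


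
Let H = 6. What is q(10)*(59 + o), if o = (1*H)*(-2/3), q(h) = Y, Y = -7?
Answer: -385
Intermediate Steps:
q(h) = -7
o = -4 (o = (1*6)*(-2/3) = 6*(-2*⅓) = 6*(-⅔) = -4)
q(10)*(59 + o) = -7*(59 - 4) = -7*55 = -385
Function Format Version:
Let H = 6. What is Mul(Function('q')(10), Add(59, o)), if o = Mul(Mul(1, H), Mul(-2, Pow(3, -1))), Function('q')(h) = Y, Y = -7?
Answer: -385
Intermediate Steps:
Function('q')(h) = -7
o = -4 (o = Mul(Mul(1, 6), Mul(-2, Pow(3, -1))) = Mul(6, Mul(-2, Rational(1, 3))) = Mul(6, Rational(-2, 3)) = -4)
Mul(Function('q')(10), Add(59, o)) = Mul(-7, Add(59, -4)) = Mul(-7, 55) = -385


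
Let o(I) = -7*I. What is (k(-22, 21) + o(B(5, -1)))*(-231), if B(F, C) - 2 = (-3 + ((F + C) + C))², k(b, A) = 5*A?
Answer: -21021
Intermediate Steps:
B(F, C) = 2 + (-3 + F + 2*C)² (B(F, C) = 2 + (-3 + ((F + C) + C))² = 2 + (-3 + ((C + F) + C))² = 2 + (-3 + (F + 2*C))² = 2 + (-3 + F + 2*C)²)
(k(-22, 21) + o(B(5, -1)))*(-231) = (5*21 - 7*(2 + (-3 + 5 + 2*(-1))²))*(-231) = (105 - 7*(2 + (-3 + 5 - 2)²))*(-231) = (105 - 7*(2 + 0²))*(-231) = (105 - 7*(2 + 0))*(-231) = (105 - 7*2)*(-231) = (105 - 14)*(-231) = 91*(-231) = -21021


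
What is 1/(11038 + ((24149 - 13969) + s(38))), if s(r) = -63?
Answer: 1/21155 ≈ 4.7270e-5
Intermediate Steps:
1/(11038 + ((24149 - 13969) + s(38))) = 1/(11038 + ((24149 - 13969) - 63)) = 1/(11038 + (10180 - 63)) = 1/(11038 + 10117) = 1/21155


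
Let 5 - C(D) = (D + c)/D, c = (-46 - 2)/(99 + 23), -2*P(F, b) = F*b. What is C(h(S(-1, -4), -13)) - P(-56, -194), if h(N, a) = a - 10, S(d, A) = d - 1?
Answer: 7626684/1403 ≈ 5436.0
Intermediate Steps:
S(d, A) = -1 + d
h(N, a) = -10 + a
P(F, b) = -F*b/2
c = -24/61 (c = -48/122 = -48*1/122 = -24/61 ≈ -0.39344)
C(D) = 5 - (-24/61 + D)/D (C(D) = 5 - (D - 24/61)/D = 5 - (-24/61 + D)/D)
C(h(S(-1, -4), -13)) - P(-56, -194) = (4 + 24/(61*(-10 - 13))) - (-1)*(-56)*(-194)/2 = (4 + (24/61)/(-23)) - 1*(-5432) = (4 + (24/61)*(-1/23)) + 5432 = (4 - 24/1403) + 5432 = 5588/1403 + 5432 = 7626684/1403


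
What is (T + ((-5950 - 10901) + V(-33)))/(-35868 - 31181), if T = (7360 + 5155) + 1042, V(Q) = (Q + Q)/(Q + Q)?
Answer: 3293/67049 ≈ 0.049113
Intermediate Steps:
V(Q) = 1 (V(Q) = (2*Q)/((2*Q)) = (2*Q)*(1/(2*Q)) = 1)
T = 13557 (T = 12515 + 1042 = 13557)
(T + ((-5950 - 10901) + V(-33)))/(-35868 - 31181) = (13557 + ((-5950 - 10901) + 1))/(-35868 - 31181) = (13557 + (-16851 + 1))/(-67049) = (13557 - 16850)*(-1/67049) = -3293*(-1/67049) = 3293/67049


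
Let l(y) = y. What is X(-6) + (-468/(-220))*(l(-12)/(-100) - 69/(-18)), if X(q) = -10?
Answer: -4373/2750 ≈ -1.5902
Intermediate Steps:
X(-6) + (-468/(-220))*(l(-12)/(-100) - 69/(-18)) = -10 + (-468/(-220))*(-12/(-100) - 69/(-18)) = -10 + (-468*(-1/220))*(-12*(-1/100) - 69*(-1/18)) = -10 + 117*(3/25 + 23/6)/55 = -10 + (117/55)*(593/150) = -10 + 23127/2750 = -4373/2750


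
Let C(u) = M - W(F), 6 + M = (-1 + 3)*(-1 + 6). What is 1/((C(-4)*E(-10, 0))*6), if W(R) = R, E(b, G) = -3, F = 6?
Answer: 1/36 ≈ 0.027778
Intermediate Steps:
M = 4 (M = -6 + (-1 + 3)*(-1 + 6) = -6 + 2*5 = -6 + 10 = 4)
C(u) = -2 (C(u) = 4 - 1*6 = 4 - 6 = -2)
1/((C(-4)*E(-10, 0))*6) = 1/(-2*(-3)*6) = 1/(6*6) = 1/36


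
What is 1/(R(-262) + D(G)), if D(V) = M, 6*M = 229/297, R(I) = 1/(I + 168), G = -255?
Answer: 41877/4936 ≈ 8.4840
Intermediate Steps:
R(I) = 1/(168 + I)
M = 229/1782 (M = (229/297)/6 = (229*(1/297))/6 = (⅙)*(229/297) = 229/1782 ≈ 0.12851)
D(V) = 229/1782
1/(R(-262) + D(G)) = 1/(1/(168 - 262) + 229/1782) = 1/(1/(-94) + 229/1782) = 1/(-1/94 + 229/1782) = 1/(4936/41877) = 41877/4936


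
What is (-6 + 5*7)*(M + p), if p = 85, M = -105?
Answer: -580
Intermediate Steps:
(-6 + 5*7)*(M + p) = (-6 + 5*7)*(-105 + 85) = (-6 + 35)*(-20) = 29*(-20) = -580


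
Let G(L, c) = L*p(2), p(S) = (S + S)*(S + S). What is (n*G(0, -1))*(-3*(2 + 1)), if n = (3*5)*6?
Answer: 0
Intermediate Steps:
p(S) = 4*S**2 (p(S) = (2*S)*(2*S) = 4*S**2)
n = 90 (n = 15*6 = 90)
G(L, c) = 16*L (G(L, c) = L*(4*2**2) = L*(4*4) = L*16 = 16*L)
(n*G(0, -1))*(-3*(2 + 1)) = (90*(16*0))*(-3*(2 + 1)) = (90*0)*(-3*3) = 0*(-9) = 0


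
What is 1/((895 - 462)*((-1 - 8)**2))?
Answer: 1/35073 ≈ 2.8512e-5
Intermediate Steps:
1/((895 - 462)*((-1 - 8)**2)) = 1/(433*((-9)**2)) = (1/433)/81 = (1/433)*(1/81) = 1/35073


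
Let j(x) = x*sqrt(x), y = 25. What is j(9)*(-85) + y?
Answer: -2270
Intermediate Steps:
j(x) = x**(3/2)
j(9)*(-85) + y = 9**(3/2)*(-85) + 25 = 27*(-85) + 25 = -2295 + 25 = -2270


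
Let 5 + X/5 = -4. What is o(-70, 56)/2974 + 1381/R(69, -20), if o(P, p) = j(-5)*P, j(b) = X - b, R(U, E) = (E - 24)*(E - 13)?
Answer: 4086347/2159124 ≈ 1.8926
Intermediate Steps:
X = -45 (X = -25 + 5*(-4) = -25 - 20 = -45)
R(U, E) = (-24 + E)*(-13 + E)
j(b) = -45 - b
o(P, p) = -40*P (o(P, p) = (-45 - 1*(-5))*P = (-45 + 5)*P = -40*P)
o(-70, 56)/2974 + 1381/R(69, -20) = -40*(-70)/2974 + 1381/(312 + (-20)² - 37*(-20)) = 2800*(1/2974) + 1381/(312 + 400 + 740) = 1400/1487 + 1381/1452 = 4086347/2159124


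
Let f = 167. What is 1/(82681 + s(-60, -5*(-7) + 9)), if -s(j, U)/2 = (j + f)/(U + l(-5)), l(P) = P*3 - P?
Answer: 17/1405470 ≈ 1.2096e-5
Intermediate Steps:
l(P) = 2*P (l(P) = 3*P - P = 2*P)
s(j, U) = -2*(167 + j)/(-10 + U) (s(j, U) = -2*(j + 167)/(U + 2*(-5)) = -2*(167 + j)/(U - 10) = -2*(167 + j)/(-10 + U))
1/(82681 + s(-60, -5*(-7) + 9)) = 1/(82681 + 2*(-167 - 1*(-60))/(-10 + (-5*(-7) + 9))) = 1/(82681 + 2*(-167 + 60)/(-10 + (35 + 9))) = 1/(82681 + 2*(-107)/(-10 + 44)) = 1/(82681 + 2*(-107)/34) = 1/(82681 + 2*(1/34)*(-107)) = 1/(82681 - 107/17) = 1/(1405470/17) = 17/1405470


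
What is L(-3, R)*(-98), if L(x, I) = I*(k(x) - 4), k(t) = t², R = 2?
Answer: -980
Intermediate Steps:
L(x, I) = I*(-4 + x²) (L(x, I) = I*(x² - 4) = I*(-4 + x²))
L(-3, R)*(-98) = (2*(-4 + (-3)²))*(-98) = (2*(-4 + 9))*(-98) = (2*5)*(-98) = 10*(-98) = -980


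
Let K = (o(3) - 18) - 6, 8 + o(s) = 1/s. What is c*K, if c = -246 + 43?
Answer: 19285/3 ≈ 6428.3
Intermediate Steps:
c = -203
o(s) = -8 + 1/s
K = -95/3 (K = ((-8 + 1/3) - 18) - 6 = ((-8 + ⅓) - 18) - 6 = (-23/3 - 18) - 6 = -77/3 - 6 = -95/3 ≈ -31.667)
c*K = -203*(-95/3) = 19285/3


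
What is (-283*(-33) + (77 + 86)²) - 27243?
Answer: 8665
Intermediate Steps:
(-283*(-33) + (77 + 86)²) - 27243 = (9339 + 163²) - 27243 = (9339 + 26569) - 27243 = 35908 - 27243 = 8665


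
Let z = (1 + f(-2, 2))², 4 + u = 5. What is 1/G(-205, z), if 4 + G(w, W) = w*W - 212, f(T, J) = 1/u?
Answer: -1/1036 ≈ -0.00096525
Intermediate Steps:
u = 1 (u = -4 + 5 = 1)
f(T, J) = 1 (f(T, J) = 1/1 = 1)
z = 4 (z = (1 + 1)² = 2² = 4)
G(w, W) = -216 + W*w (G(w, W) = -4 + (w*W - 212) = -4 + (W*w - 212) = -4 + (-212 + W*w) = -216 + W*w)
1/G(-205, z) = 1/(-216 + 4*(-205)) = 1/(-216 - 820) = 1/(-1036) = -1/1036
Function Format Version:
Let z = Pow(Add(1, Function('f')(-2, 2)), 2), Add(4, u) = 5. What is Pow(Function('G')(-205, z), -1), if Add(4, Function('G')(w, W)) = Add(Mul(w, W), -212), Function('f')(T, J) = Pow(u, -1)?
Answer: Rational(-1, 1036) ≈ -0.00096525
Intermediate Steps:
u = 1 (u = Add(-4, 5) = 1)
Function('f')(T, J) = 1 (Function('f')(T, J) = Pow(1, -1) = 1)
z = 4 (z = Pow(Add(1, 1), 2) = Pow(2, 2) = 4)
Function('G')(w, W) = Add(-216, Mul(W, w)) (Function('G')(w, W) = Add(-4, Add(Mul(w, W), -212)) = Add(-4, Add(Mul(W, w), -212)) = Add(-4, Add(-212, Mul(W, w))) = Add(-216, Mul(W, w)))
Pow(Function('G')(-205, z), -1) = Pow(Add(-216, Mul(4, -205)), -1) = Pow(Add(-216, -820), -1) = Pow(-1036, -1) = Rational(-1, 1036)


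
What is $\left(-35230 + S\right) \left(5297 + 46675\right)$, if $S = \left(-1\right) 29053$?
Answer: $-3340916076$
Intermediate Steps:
$S = -29053$
$\left(-35230 + S\right) \left(5297 + 46675\right) = \left(-35230 - 29053\right) \left(5297 + 46675\right) = \left(-64283\right) 51972 = -3340916076$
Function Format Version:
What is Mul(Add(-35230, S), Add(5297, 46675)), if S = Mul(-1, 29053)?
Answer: -3340916076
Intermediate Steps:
S = -29053
Mul(Add(-35230, S), Add(5297, 46675)) = Mul(Add(-35230, -29053), Add(5297, 46675)) = Mul(-64283, 51972) = -3340916076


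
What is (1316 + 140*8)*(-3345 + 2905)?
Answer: -1071840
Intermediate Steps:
(1316 + 140*8)*(-3345 + 2905) = (1316 + 1120)*(-440) = 2436*(-440) = -1071840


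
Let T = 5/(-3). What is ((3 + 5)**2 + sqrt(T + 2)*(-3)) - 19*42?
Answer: -734 - sqrt(3) ≈ -735.73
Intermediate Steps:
T = -5/3 (T = 5*(-1/3) = -5/3 ≈ -1.6667)
((3 + 5)**2 + sqrt(T + 2)*(-3)) - 19*42 = ((3 + 5)**2 + sqrt(-5/3 + 2)*(-3)) - 19*42 = (8**2 + sqrt(1/3)*(-3)) - 798 = (64 + (sqrt(3)/3)*(-3)) - 798 = (64 - sqrt(3)) - 798 = -734 - sqrt(3)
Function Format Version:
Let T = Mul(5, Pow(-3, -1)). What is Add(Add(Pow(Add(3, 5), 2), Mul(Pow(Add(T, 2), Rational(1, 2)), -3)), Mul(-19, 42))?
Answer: Add(-734, Mul(-1, Pow(3, Rational(1, 2)))) ≈ -735.73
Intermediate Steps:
T = Rational(-5, 3) (T = Mul(5, Rational(-1, 3)) = Rational(-5, 3) ≈ -1.6667)
Add(Add(Pow(Add(3, 5), 2), Mul(Pow(Add(T, 2), Rational(1, 2)), -3)), Mul(-19, 42)) = Add(Add(Pow(Add(3, 5), 2), Mul(Pow(Add(Rational(-5, 3), 2), Rational(1, 2)), -3)), Mul(-19, 42)) = Add(Add(Pow(8, 2), Mul(Pow(Rational(1, 3), Rational(1, 2)), -3)), -798) = Add(Add(64, Mul(Mul(Rational(1, 3), Pow(3, Rational(1, 2))), -3)), -798) = Add(Add(64, Mul(-1, Pow(3, Rational(1, 2)))), -798) = Add(-734, Mul(-1, Pow(3, Rational(1, 2))))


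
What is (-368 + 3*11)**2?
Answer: 112225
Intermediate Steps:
(-368 + 3*11)**2 = (-368 + 33)**2 = (-335)**2 = 112225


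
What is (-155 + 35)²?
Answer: 14400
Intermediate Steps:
(-155 + 35)² = (-120)² = 14400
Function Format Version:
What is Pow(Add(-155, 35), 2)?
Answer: 14400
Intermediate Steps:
Pow(Add(-155, 35), 2) = Pow(-120, 2) = 14400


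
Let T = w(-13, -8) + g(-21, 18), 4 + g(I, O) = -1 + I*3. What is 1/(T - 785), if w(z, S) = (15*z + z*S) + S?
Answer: -1/952 ≈ -0.0010504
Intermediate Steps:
g(I, O) = -5 + 3*I (g(I, O) = -4 + (-1 + I*3) = -4 + (-1 + 3*I) = -5 + 3*I)
w(z, S) = S + 15*z + S*z (w(z, S) = (15*z + S*z) + S = S + 15*z + S*z)
T = -167 (T = (-8 + 15*(-13) - 8*(-13)) + (-5 + 3*(-21)) = (-8 - 195 + 104) + (-5 - 63) = -99 - 68 = -167)
1/(T - 785) = 1/(-167 - 785) = 1/(-952) = -1/952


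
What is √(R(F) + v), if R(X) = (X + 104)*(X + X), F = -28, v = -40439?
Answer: I*√44695 ≈ 211.41*I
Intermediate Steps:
R(X) = 2*X*(104 + X) (R(X) = (104 + X)*(2*X) = 2*X*(104 + X))
√(R(F) + v) = √(2*(-28)*(104 - 28) - 40439) = √(2*(-28)*76 - 40439) = √(-4256 - 40439) = √(-44695) = I*√44695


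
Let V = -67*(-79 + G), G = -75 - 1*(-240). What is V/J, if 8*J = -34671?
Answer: 46096/34671 ≈ 1.3295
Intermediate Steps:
G = 165 (G = -75 + 240 = 165)
J = -34671/8 (J = (1/8)*(-34671) = -34671/8 ≈ -4333.9)
V = -5762 (V = -67*(-79 + 165) = -67*86 = -5762)
V/J = -5762/(-34671/8) = -5762*(-8/34671) = 46096/34671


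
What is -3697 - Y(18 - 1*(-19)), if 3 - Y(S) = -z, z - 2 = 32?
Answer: -3734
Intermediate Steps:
z = 34 (z = 2 + 32 = 34)
Y(S) = 37 (Y(S) = 3 - (-1)*34 = 3 - 1*(-34) = 3 + 34 = 37)
-3697 - Y(18 - 1*(-19)) = -3697 - 1*37 = -3697 - 37 = -3734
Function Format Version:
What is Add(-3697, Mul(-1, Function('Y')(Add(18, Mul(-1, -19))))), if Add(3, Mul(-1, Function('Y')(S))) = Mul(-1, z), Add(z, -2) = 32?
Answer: -3734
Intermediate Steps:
z = 34 (z = Add(2, 32) = 34)
Function('Y')(S) = 37 (Function('Y')(S) = Add(3, Mul(-1, Mul(-1, 34))) = Add(3, Mul(-1, -34)) = Add(3, 34) = 37)
Add(-3697, Mul(-1, Function('Y')(Add(18, Mul(-1, -19))))) = Add(-3697, Mul(-1, 37)) = Add(-3697, -37) = -3734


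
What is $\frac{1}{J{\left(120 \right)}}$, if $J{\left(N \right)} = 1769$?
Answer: $\frac{1}{1769} \approx 0.00056529$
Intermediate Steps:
$\frac{1}{J{\left(120 \right)}} = \frac{1}{1769}$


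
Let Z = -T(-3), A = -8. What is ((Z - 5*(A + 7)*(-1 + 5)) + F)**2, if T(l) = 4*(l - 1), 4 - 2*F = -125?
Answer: 40401/4 ≈ 10100.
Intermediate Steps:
F = 129/2 (F = 2 - 1/2*(-125) = 2 + 125/2 = 129/2 ≈ 64.500)
T(l) = -4 + 4*l (T(l) = 4*(-1 + l) = -4 + 4*l)
Z = 16 (Z = -(-4 + 4*(-3)) = -(-4 - 12) = -1*(-16) = 16)
((Z - 5*(A + 7)*(-1 + 5)) + F)**2 = ((16 - 5*(-8 + 7)*(-1 + 5)) + 129/2)**2 = ((16 - (-5)*4) + 129/2)**2 = ((16 - 5*(-4)) + 129/2)**2 = ((16 + 20) + 129/2)**2 = (36 + 129/2)**2 = (201/2)**2 = 40401/4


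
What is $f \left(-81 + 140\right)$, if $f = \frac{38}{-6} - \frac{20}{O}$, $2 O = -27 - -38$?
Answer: $- \frac{19411}{33} \approx -588.21$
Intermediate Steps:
$O = \frac{11}{2}$ ($O = \frac{-27 - -38}{2} = \frac{-27 + 38}{2} = \frac{1}{2} \cdot 11 = \frac{11}{2} \approx 5.5$)
$f = - \frac{329}{33}$ ($f = \frac{38}{-6} - \frac{20}{\frac{11}{2}} = 38 \left(- \frac{1}{6}\right) - \frac{40}{11} = - \frac{19}{3} - \frac{40}{11} = - \frac{329}{33} \approx -9.9697$)
$f \left(-81 + 140\right) = - \frac{329 \left(-81 + 140\right)}{33} = \left(- \frac{329}{33}\right) 59 = - \frac{19411}{33}$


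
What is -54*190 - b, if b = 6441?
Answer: -16701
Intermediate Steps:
-54*190 - b = -54*190 - 1*6441 = -10260 - 6441 = -16701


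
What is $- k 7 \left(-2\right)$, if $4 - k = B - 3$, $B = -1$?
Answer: $112$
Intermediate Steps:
$k = 8$ ($k = 4 - \left(-1 - 3\right) = 4 - -4 = 4 + 4 = 8$)
$- k 7 \left(-2\right) = - 8 \cdot 7 \left(-2\right) = - 56 \left(-2\right) = \left(-1\right) \left(-112\right) = 112$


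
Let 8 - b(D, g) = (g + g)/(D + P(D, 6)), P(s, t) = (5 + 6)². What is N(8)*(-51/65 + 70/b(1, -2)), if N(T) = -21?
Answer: -10824/65 ≈ -166.52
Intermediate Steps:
P(s, t) = 121 (P(s, t) = 11² = 121)
b(D, g) = 8 - 2*g/(121 + D) (b(D, g) = 8 - (g + g)/(D + 121) = 8 - 2*g/(121 + D))
N(8)*(-51/65 + 70/b(1, -2)) = -21*(-51/65 + 70/((2*(484 - 1*(-2) + 4*1)/(121 + 1)))) = -21*(-51*1/65 + 70/((2*(484 + 2 + 4)/122))) = -21*(-51/65 + 70/((2*(1/122)*490))) = -21*(-51/65 + 70/(490/61)) = -21*(-51/65 + 70*(61/490)) = -21*(-51/65 + 61/7) = -21*3608/455 = -10824/65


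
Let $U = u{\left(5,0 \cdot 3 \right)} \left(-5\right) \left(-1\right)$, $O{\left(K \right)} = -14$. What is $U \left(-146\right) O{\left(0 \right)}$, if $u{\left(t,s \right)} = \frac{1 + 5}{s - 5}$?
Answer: $-12264$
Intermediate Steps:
$u{\left(t,s \right)} = \frac{6}{-5 + s}$
$U = -6$ ($U = \frac{6}{-5 + 0 \cdot 3} \left(-5\right) \left(-1\right) = \frac{6}{-5 + 0} \left(-5\right) \left(-1\right) = \frac{6}{-5} \left(-5\right) \left(-1\right) = 6 \left(- \frac{1}{5}\right) \left(-5\right) \left(-1\right) = \left(- \frac{6}{5}\right) \left(-5\right) \left(-1\right) = 6 \left(-1\right) = -6$)
$U \left(-146\right) O{\left(0 \right)} = \left(-6\right) \left(-146\right) \left(-14\right) = 876 \left(-14\right) = -12264$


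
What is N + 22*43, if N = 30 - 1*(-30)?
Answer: 1006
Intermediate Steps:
N = 60 (N = 30 + 30 = 60)
N + 22*43 = 60 + 22*43 = 60 + 946 = 1006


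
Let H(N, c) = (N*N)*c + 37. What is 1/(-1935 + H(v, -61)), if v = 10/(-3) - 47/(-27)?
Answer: -729/1496431 ≈ -0.00048716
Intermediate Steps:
v = -43/27 (v = 10*(-⅓) - 47*(-1/27) = -10/3 + 47/27 = -43/27 ≈ -1.5926)
H(N, c) = 37 + c*N² (H(N, c) = N²*c + 37 = c*N² + 37 = 37 + c*N²)
1/(-1935 + H(v, -61)) = 1/(-1935 + (37 - 61*(-43/27)²)) = 1/(-1935 + (37 - 61*1849/729)) = 1/(-1935 + (37 - 112789/729)) = 1/(-1935 - 85816/729) = 1/(-1496431/729) = -729/1496431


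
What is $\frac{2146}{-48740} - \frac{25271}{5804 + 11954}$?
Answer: $- \frac{232397}{158405} \approx -1.4671$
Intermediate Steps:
$\frac{2146}{-48740} - \frac{25271}{5804 + 11954} = 2146 \left(- \frac{1}{48740}\right) - \frac{25271}{17758} = - \frac{1073}{24370} - \frac{37}{26} = - \frac{232397}{158405}$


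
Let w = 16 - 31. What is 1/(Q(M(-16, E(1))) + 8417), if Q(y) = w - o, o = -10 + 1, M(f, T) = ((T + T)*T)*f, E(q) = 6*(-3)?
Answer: 1/8411 ≈ 0.00011889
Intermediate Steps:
E(q) = -18
M(f, T) = 2*f*T² (M(f, T) = ((2*T)*T)*f = (2*T²)*f = 2*f*T²)
o = -9
w = -15
Q(y) = -6 (Q(y) = -15 - 1*(-9) = -15 + 9 = -6)
1/(Q(M(-16, E(1))) + 8417) = 1/(-6 + 8417) = 1/8411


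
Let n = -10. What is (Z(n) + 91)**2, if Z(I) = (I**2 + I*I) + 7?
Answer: 88804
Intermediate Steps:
Z(I) = 7 + 2*I**2 (Z(I) = (I**2 + I**2) + 7 = 2*I**2 + 7 = 7 + 2*I**2)
(Z(n) + 91)**2 = ((7 + 2*(-10)**2) + 91)**2 = ((7 + 2*100) + 91)**2 = ((7 + 200) + 91)**2 = (207 + 91)**2 = 298**2 = 88804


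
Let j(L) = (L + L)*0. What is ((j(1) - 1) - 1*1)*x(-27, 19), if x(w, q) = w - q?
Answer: 92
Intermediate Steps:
j(L) = 0 (j(L) = (2*L)*0 = 0)
((j(1) - 1) - 1*1)*x(-27, 19) = ((0 - 1) - 1*1)*(-27 - 1*19) = (-1 - 1)*(-27 - 19) = -2*(-46) = 92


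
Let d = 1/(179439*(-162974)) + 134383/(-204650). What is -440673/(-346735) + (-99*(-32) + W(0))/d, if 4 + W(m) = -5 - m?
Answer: -1638398280426441206217819/340656898693365730670 ≈ -4809.5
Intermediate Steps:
W(m) = -9 - m (W(m) = -4 + (-5 - m) = -9 - m)
d = -982470470801522/1496190603268725 (d = (1/179439)*(-1/162974) + 134383*(-1/204650) = -1/29243891586 - 134383/204650 = -982470470801522/1496190603268725 ≈ -0.65665)
-440673/(-346735) + (-99*(-32) + W(0))/d = -440673/(-346735) + (-99*(-32) + (-9 - 1*0))/(-982470470801522/1496190603268725) = -440673*(-1/346735) + (3168 + (-9 + 0))*(-1496190603268725/982470470801522) = 440673/346735 + (3168 - 9)*(-1496190603268725/982470470801522) = 440673/346735 + 3159*(-1496190603268725/982470470801522) = 440673/346735 - 4726466115725902275/982470470801522 = -1638398280426441206217819/340656898693365730670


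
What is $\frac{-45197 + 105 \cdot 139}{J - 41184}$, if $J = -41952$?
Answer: $\frac{15301}{41568} \approx 0.3681$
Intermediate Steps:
$\frac{-45197 + 105 \cdot 139}{J - 41184} = \frac{-45197 + 105 \cdot 139}{-41952 - 41184} = \frac{-45197 + 14595}{-83136} = \left(-30602\right) \left(- \frac{1}{83136}\right) = \frac{15301}{41568}$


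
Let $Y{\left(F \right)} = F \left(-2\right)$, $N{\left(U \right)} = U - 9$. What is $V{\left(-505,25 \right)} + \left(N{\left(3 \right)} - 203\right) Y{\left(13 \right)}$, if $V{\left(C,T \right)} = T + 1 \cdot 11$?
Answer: $5470$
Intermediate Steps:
$V{\left(C,T \right)} = 11 + T$ ($V{\left(C,T \right)} = T + 11 = 11 + T$)
$N{\left(U \right)} = -9 + U$ ($N{\left(U \right)} = U - 9 = -9 + U$)
$Y{\left(F \right)} = - 2 F$
$V{\left(-505,25 \right)} + \left(N{\left(3 \right)} - 203\right) Y{\left(13 \right)} = \left(11 + 25\right) + \left(\left(-9 + 3\right) - 203\right) \left(\left(-2\right) 13\right) = 36 + \left(-6 - 203\right) \left(-26\right) = 36 - -5434 = 36 + 5434 = 5470$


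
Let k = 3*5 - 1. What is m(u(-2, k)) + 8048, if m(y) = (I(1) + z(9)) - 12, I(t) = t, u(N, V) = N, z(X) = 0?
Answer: 8037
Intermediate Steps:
k = 14 (k = 15 - 1 = 14)
m(y) = -11 (m(y) = (1 + 0) - 12 = 1 - 12 = -11)
m(u(-2, k)) + 8048 = -11 + 8048 = 8037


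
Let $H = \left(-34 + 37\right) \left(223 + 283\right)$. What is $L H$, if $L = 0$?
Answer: $0$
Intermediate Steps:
$H = 1518$ ($H = 3 \cdot 506 = 1518$)
$L H = 0 \cdot 1518 = 0$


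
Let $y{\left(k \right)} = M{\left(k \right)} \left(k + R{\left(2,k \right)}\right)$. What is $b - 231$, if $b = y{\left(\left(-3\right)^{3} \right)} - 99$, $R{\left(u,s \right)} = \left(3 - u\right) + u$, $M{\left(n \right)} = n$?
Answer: $318$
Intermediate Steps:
$R{\left(u,s \right)} = 3$
$y{\left(k \right)} = k \left(3 + k\right)$ ($y{\left(k \right)} = k \left(k + 3\right) = k \left(3 + k\right)$)
$b = 549$ ($b = \left(-3\right)^{3} \left(3 + \left(-3\right)^{3}\right) - 99 = - 27 \left(3 - 27\right) - 99 = \left(-27\right) \left(-24\right) - 99 = 648 - 99 = 549$)
$b - 231 = 549 - 231 = 318$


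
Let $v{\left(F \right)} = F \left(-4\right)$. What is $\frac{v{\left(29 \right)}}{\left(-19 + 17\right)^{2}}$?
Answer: $-29$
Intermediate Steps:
$v{\left(F \right)} = - 4 F$
$\frac{v{\left(29 \right)}}{\left(-19 + 17\right)^{2}} = \frac{\left(-4\right) 29}{\left(-19 + 17\right)^{2}} = - \frac{116}{\left(-2\right)^{2}} = - \frac{116}{4} = \left(-116\right) \frac{1}{4} = -29$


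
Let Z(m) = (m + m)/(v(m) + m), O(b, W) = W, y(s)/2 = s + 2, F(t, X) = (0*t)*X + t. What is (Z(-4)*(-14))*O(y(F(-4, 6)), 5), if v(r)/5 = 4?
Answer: 35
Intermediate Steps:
F(t, X) = t (F(t, X) = 0*X + t = 0 + t = t)
v(r) = 20 (v(r) = 5*4 = 20)
y(s) = 4 + 2*s (y(s) = 2*(s + 2) = 2*(2 + s) = 4 + 2*s)
Z(m) = 2*m/(20 + m) (Z(m) = (m + m)/(20 + m) = (2*m)/(20 + m) = 2*m/(20 + m))
(Z(-4)*(-14))*O(y(F(-4, 6)), 5) = ((2*(-4)/(20 - 4))*(-14))*5 = ((2*(-4)/16)*(-14))*5 = ((2*(-4)*(1/16))*(-14))*5 = -1/2*(-14)*5 = 7*5 = 35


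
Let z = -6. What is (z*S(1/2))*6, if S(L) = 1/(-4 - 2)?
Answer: 6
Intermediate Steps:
S(L) = -⅙ (S(L) = 1/(-6) = -⅙)
(z*S(1/2))*6 = -6*(-⅙)*6 = 1*6 = 6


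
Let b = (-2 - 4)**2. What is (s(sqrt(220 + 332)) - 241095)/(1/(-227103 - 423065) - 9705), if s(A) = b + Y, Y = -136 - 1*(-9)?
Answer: 156811419248/6309880441 ≈ 24.852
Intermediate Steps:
b = 36 (b = (-6)**2 = 36)
Y = -127 (Y = -136 + 9 = -127)
s(A) = -91 (s(A) = 36 - 127 = -91)
(s(sqrt(220 + 332)) - 241095)/(1/(-227103 - 423065) - 9705) = (-91 - 241095)/(1/(-227103 - 423065) - 9705) = -241186/(1/(-650168) - 9705) = -241186/(-1/650168 - 9705) = -241186/(-6309880441/650168) = -241186*(-650168/6309880441) = 156811419248/6309880441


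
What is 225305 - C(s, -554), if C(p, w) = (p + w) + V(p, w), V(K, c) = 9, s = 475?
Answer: 225375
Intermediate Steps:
C(p, w) = 9 + p + w (C(p, w) = (p + w) + 9 = 9 + p + w)
225305 - C(s, -554) = 225305 - (9 + 475 - 554) = 225305 - 1*(-70) = 225305 + 70 = 225375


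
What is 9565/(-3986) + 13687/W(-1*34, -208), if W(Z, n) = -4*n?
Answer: 23299151/1658176 ≈ 14.051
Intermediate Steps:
9565/(-3986) + 13687/W(-1*34, -208) = 9565/(-3986) + 13687/((-4*(-208))) = 9565*(-1/3986) + 13687/832 = -9565/3986 + 13687*(1/832) = -9565/3986 + 13687/832 = 23299151/1658176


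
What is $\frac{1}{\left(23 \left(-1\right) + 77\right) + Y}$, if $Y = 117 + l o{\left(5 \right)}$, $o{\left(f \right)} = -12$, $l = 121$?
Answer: $- \frac{1}{1281} \approx -0.00078064$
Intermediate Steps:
$Y = -1335$ ($Y = 117 + 121 \left(-12\right) = 117 - 1452 = -1335$)
$\frac{1}{\left(23 \left(-1\right) + 77\right) + Y} = \frac{1}{\left(23 \left(-1\right) + 77\right) - 1335} = \frac{1}{\left(-23 + 77\right) - 1335} = \frac{1}{54 - 1335} = \frac{1}{-1281} = - \frac{1}{1281}$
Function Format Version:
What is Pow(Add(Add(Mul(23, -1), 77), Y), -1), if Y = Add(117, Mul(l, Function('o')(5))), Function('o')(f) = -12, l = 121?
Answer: Rational(-1, 1281) ≈ -0.00078064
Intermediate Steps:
Y = -1335 (Y = Add(117, Mul(121, -12)) = Add(117, -1452) = -1335)
Pow(Add(Add(Mul(23, -1), 77), Y), -1) = Pow(Add(Add(Mul(23, -1), 77), -1335), -1) = Pow(Add(Add(-23, 77), -1335), -1) = Pow(Add(54, -1335), -1) = Pow(-1281, -1) = Rational(-1, 1281)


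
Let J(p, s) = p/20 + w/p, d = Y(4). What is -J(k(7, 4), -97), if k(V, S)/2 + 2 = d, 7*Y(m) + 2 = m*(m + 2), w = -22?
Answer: 2663/280 ≈ 9.5107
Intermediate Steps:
Y(m) = -2/7 + m*(2 + m)/7 (Y(m) = -2/7 + (m*(m + 2))/7 = -2/7 + (m*(2 + m))/7 = -2/7 + m*(2 + m)/7)
d = 22/7 (d = -2/7 + (⅐)*4² + (2/7)*4 = -2/7 + (⅐)*16 + 8/7 = -2/7 + 16/7 + 8/7 = 22/7 ≈ 3.1429)
k(V, S) = 16/7 (k(V, S) = -4 + 2*(22/7) = -4 + 44/7 = 16/7)
J(p, s) = -22/p + p/20 (J(p, s) = p/20 - 22/p = -22/p + p/20)
-J(k(7, 4), -97) = -(-22/16/7 + (1/20)*(16/7)) = -(-22*7/16 + 4/35) = -(-77/8 + 4/35) = -1*(-2663/280) = 2663/280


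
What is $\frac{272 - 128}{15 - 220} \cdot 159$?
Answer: $- \frac{22896}{205} \approx -111.69$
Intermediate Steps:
$\frac{272 - 128}{15 - 220} \cdot 159 = \frac{144}{-205} \cdot 159 = 144 \left(- \frac{1}{205}\right) 159 = \left(- \frac{144}{205}\right) 159 = - \frac{22896}{205}$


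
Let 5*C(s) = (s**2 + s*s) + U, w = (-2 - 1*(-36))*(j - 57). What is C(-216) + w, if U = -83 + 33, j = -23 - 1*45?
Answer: 72012/5 ≈ 14402.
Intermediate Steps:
j = -68 (j = -23 - 45 = -68)
U = -50
w = -4250 (w = (-2 - 1*(-36))*(-68 - 57) = (-2 + 36)*(-125) = 34*(-125) = -4250)
C(s) = -10 + 2*s**2/5 (C(s) = ((s**2 + s*s) - 50)/5 = ((s**2 + s**2) - 50)/5 = (2*s**2 - 50)/5 = (-50 + 2*s**2)/5 = -10 + 2*s**2/5)
C(-216) + w = (-10 + (2/5)*(-216)**2) - 4250 = (-10 + (2/5)*46656) - 4250 = (-10 + 93312/5) - 4250 = 93262/5 - 4250 = 72012/5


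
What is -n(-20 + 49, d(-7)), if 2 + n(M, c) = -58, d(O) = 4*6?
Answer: 60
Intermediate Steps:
d(O) = 24
n(M, c) = -60 (n(M, c) = -2 - 58 = -60)
-n(-20 + 49, d(-7)) = -1*(-60) = 60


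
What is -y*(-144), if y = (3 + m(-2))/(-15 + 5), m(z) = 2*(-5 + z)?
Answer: 792/5 ≈ 158.40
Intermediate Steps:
m(z) = -10 + 2*z
y = 11/10 (y = (3 + (-10 + 2*(-2)))/(-15 + 5) = (3 + (-10 - 4))/(-10) = (3 - 14)*(-⅒) = -11*(-⅒) = 11/10 ≈ 1.1000)
-y*(-144) = -11*(-144)/10 = -1*(-792/5) = 792/5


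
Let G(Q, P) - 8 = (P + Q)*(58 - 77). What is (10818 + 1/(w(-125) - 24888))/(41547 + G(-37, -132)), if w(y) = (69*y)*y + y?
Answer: 11392565617/47143611792 ≈ 0.24166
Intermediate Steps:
G(Q, P) = 8 - 19*P - 19*Q (G(Q, P) = 8 + (P + Q)*(58 - 77) = 8 + (P + Q)*(-19) = 8 + (-19*P - 19*Q) = 8 - 19*P - 19*Q)
w(y) = y + 69*y² (w(y) = 69*y² + y = y + 69*y²)
(10818 + 1/(w(-125) - 24888))/(41547 + G(-37, -132)) = (10818 + 1/(-125*(1 + 69*(-125)) - 24888))/(41547 + (8 - 19*(-132) - 19*(-37))) = (10818 + 1/(-125*(1 - 8625) - 24888))/(41547 + (8 + 2508 + 703)) = (10818 + 1/(-125*(-8624) - 24888))/(41547 + 3219) = (10818 + 1/(1078000 - 24888))/44766 = (10818 + 1/1053112)*(1/44766) = (11392565617/1053112)*(1/44766) = 11392565617/47143611792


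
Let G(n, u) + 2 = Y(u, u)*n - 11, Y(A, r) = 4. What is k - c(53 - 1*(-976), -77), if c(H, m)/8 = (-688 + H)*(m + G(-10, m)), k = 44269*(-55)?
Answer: -2080155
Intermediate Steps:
G(n, u) = -13 + 4*n (G(n, u) = -2 + (4*n - 11) = -2 + (-11 + 4*n) = -13 + 4*n)
k = -2434795
c(H, m) = 8*(-688 + H)*(-53 + m) (c(H, m) = 8*((-688 + H)*(m + (-13 + 4*(-10)))) = 8*((-688 + H)*(m + (-13 - 40))) = 8*((-688 + H)*(m - 53)) = 8*((-688 + H)*(-53 + m)) = 8*(-688 + H)*(-53 + m))
k - c(53 - 1*(-976), -77) = -2434795 - (291712 - 5504*(-77) - 424*(53 - 1*(-976)) + 8*(53 - 1*(-976))*(-77)) = -2434795 - (291712 + 423808 - 424*(53 + 976) + 8*(53 + 976)*(-77)) = -2434795 - (291712 + 423808 - 424*1029 + 8*1029*(-77)) = -2434795 - (291712 + 423808 - 436296 - 633864) = -2434795 - 1*(-354640) = -2434795 + 354640 = -2080155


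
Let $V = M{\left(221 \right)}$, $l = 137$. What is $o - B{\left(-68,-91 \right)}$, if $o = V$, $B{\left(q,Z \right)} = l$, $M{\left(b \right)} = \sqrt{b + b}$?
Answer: $-137 + \sqrt{442} \approx -115.98$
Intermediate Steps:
$M{\left(b \right)} = \sqrt{2} \sqrt{b}$ ($M{\left(b \right)} = \sqrt{2 b} = \sqrt{2} \sqrt{b}$)
$V = \sqrt{442}$ ($V = \sqrt{2} \sqrt{221} = \sqrt{442} \approx 21.024$)
$B{\left(q,Z \right)} = 137$
$o = \sqrt{442} \approx 21.024$
$o - B{\left(-68,-91 \right)} = \sqrt{442} - 137 = -137 + \sqrt{442}$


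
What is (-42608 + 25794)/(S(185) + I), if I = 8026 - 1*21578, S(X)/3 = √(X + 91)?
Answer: 56965832/45913555 + 25221*√69/45913555 ≈ 1.2453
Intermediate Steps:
S(X) = 3*√(91 + X) (S(X) = 3*√(X + 91) = 3*√(91 + X))
I = -13552 (I = 8026 - 21578 = -13552)
(-42608 + 25794)/(S(185) + I) = (-42608 + 25794)/(3*√(91 + 185) - 13552) = -16814/(3*√276 - 13552) = -16814/(3*(2*√69) - 13552) = -16814/(6*√69 - 13552) = -16814/(-13552 + 6*√69)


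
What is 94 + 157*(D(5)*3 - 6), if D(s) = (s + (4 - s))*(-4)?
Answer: -8384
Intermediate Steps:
D(s) = -16 (D(s) = 4*(-4) = -16)
94 + 157*(D(5)*3 - 6) = 94 + 157*(-16*3 - 6) = 94 + 157*(-48 - 6) = 94 + 157*(-54) = 94 - 8478 = -8384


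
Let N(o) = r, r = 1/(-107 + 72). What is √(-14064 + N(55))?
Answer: I*√17228435/35 ≈ 118.59*I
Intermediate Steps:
r = -1/35 (r = 1/(-35) = -1/35 ≈ -0.028571)
N(o) = -1/35
√(-14064 + N(55)) = √(-14064 - 1/35) = √(-492241/35) = I*√17228435/35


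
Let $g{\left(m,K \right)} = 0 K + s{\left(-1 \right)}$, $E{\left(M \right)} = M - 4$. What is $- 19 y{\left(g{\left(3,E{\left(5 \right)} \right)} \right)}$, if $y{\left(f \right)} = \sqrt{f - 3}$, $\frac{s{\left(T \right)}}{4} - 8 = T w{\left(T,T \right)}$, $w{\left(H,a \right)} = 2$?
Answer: $- 19 \sqrt{21} \approx -87.069$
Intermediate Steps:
$E{\left(M \right)} = -4 + M$
$s{\left(T \right)} = 32 + 8 T$ ($s{\left(T \right)} = 32 + 4 T 2 = 32 + 4 \cdot 2 T = 32 + 8 T$)
$g{\left(m,K \right)} = 24$ ($g{\left(m,K \right)} = 0 K + \left(32 + 8 \left(-1\right)\right) = 0 + \left(32 - 8\right) = 0 + 24 = 24$)
$y{\left(f \right)} = \sqrt{-3 + f}$
$- 19 y{\left(g{\left(3,E{\left(5 \right)} \right)} \right)} = - 19 \sqrt{-3 + 24} = - 19 \sqrt{21}$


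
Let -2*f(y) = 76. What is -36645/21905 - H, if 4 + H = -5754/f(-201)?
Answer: -12410432/83239 ≈ -149.09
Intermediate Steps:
f(y) = -38 (f(y) = -½*76 = -38)
H = 2801/19 (H = -4 - 5754/(-38) = -4 - 5754*(-1/38) = -4 + 2877/19 = 2801/19 ≈ 147.42)
-36645/21905 - H = -36645/21905 - 1*2801/19 = -36645*1/21905 - 2801/19 = -7329/4381 - 2801/19 = -12410432/83239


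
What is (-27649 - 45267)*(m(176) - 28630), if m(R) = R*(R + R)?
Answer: -2429706952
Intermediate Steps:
m(R) = 2*R**2 (m(R) = R*(2*R) = 2*R**2)
(-27649 - 45267)*(m(176) - 28630) = (-27649 - 45267)*(2*176**2 - 28630) = -72916*(2*30976 - 28630) = -72916*(61952 - 28630) = -72916*33322 = -2429706952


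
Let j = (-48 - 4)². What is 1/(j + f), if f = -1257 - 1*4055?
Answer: -1/2608 ≈ -0.00038344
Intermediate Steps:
f = -5312 (f = -1257 - 4055 = -5312)
j = 2704 (j = (-52)² = 2704)
1/(j + f) = 1/(2704 - 5312) = 1/(-2608) = -1/2608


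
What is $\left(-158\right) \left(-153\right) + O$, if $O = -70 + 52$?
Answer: $24156$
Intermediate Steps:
$O = -18$
$\left(-158\right) \left(-153\right) + O = \left(-158\right) \left(-153\right) - 18 = 24174 - 18 = 24156$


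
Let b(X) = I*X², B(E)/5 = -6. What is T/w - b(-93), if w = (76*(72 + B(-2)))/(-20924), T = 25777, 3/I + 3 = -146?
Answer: -20070377857/118902 ≈ -1.6880e+5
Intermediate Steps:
I = -3/149 (I = 3/(-3 - 146) = 3/(-149) = 3*(-1/149) = -3/149 ≈ -0.020134)
B(E) = -30 (B(E) = 5*(-6) = -30)
b(X) = -3*X²/149
w = -798/5231 (w = (76*(72 - 30))/(-20924) = (76*42)*(-1/20924) = 3192*(-1/20924) = -798/5231 ≈ -0.15255)
T/w - b(-93) = 25777/(-798/5231) - (-3)*(-93)²/149 = 25777*(-5231/798) - (-3)*8649/149 = -134839487/798 - 1*(-25947/149) = -134839487/798 + 25947/149 = -20070377857/118902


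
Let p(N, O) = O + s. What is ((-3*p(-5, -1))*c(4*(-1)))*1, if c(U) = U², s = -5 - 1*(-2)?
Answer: 192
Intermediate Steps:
s = -3 (s = -5 + 2 = -3)
p(N, O) = -3 + O (p(N, O) = O - 3 = -3 + O)
((-3*p(-5, -1))*c(4*(-1)))*1 = ((-3*(-3 - 1))*(4*(-1))²)*1 = (-3*(-4)*(-4)²)*1 = (12*16)*1 = 192*1 = 192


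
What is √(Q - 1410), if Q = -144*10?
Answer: 5*I*√114 ≈ 53.385*I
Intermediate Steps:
Q = -1440
√(Q - 1410) = √(-1440 - 1410) = √(-2850) = 5*I*√114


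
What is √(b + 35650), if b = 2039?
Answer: √37689 ≈ 194.14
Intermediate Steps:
√(b + 35650) = √(2039 + 35650) = √37689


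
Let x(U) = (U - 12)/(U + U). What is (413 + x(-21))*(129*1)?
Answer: 747297/14 ≈ 53378.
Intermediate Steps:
x(U) = (-12 + U)/(2*U) (x(U) = (-12 + U)/((2*U)) = (-12 + U)*(1/(2*U)) = (-12 + U)/(2*U))
(413 + x(-21))*(129*1) = (413 + (½)*(-12 - 21)/(-21))*(129*1) = (413 + (½)*(-1/21)*(-33))*129 = (413 + 11/14)*129 = (5793/14)*129 = 747297/14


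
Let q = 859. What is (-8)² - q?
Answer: -795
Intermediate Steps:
(-8)² - q = (-8)² - 1*859 = 64 - 859 = -795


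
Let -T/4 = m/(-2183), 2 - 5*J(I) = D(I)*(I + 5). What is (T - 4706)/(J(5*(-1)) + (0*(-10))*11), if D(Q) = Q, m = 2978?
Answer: -25653215/2183 ≈ -11751.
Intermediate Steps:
J(I) = 2/5 - I*(5 + I)/5 (J(I) = 2/5 - I*(I + 5)/5 = 2/5 - I*(5 + I)/5)
T = 11912/2183 (T = -11912/(-2183) = -11912*(-1)/2183 = -4*(-2978/2183) = 11912/2183 ≈ 5.4567)
(T - 4706)/(J(5*(-1)) + (0*(-10))*11) = (11912/2183 - 4706)/((2/5 - 5*(-1) - (5*(-1))**2/5) + (0*(-10))*11) = -10261286/(2183*((2/5 - 1*(-5) - 1/5*(-5)**2) + 0*11)) = -10261286/(2183*((2/5 + 5 - 1/5*25) + 0)) = -10261286/(2183*((2/5 + 5 - 5) + 0)) = -10261286/(2183*(2/5 + 0)) = -10261286/(2183*2/5) = -10261286/2183*5/2 = -25653215/2183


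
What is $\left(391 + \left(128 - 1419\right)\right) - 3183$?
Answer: $-4083$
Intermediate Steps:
$\left(391 + \left(128 - 1419\right)\right) - 3183 = \left(391 - 1291\right) - 3183 = -900 - 3183 = -4083$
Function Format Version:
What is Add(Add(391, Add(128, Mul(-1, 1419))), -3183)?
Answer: -4083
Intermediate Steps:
Add(Add(391, Add(128, Mul(-1, 1419))), -3183) = Add(Add(391, Add(128, -1419)), -3183) = Add(Add(391, -1291), -3183) = Add(-900, -3183) = -4083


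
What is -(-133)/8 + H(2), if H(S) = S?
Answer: 149/8 ≈ 18.625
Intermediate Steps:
-(-133)/8 + H(2) = -(-133)/8 + 2 = -7*(-19/8) + 2 = 133/8 + 2 = 149/8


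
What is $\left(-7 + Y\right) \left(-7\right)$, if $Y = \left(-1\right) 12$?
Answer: $133$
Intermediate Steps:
$Y = -12$
$\left(-7 + Y\right) \left(-7\right) = \left(-7 - 12\right) \left(-7\right) = \left(-19\right) \left(-7\right) = 133$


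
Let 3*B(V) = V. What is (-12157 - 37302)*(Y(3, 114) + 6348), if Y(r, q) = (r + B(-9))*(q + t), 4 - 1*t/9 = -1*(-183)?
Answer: -313965732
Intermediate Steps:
t = -1611 (t = 36 - (-9)*(-183) = 36 - 9*183 = 36 - 1647 = -1611)
B(V) = V/3
Y(r, q) = (-1611 + q)*(-3 + r) (Y(r, q) = (r + (⅓)*(-9))*(q - 1611) = (r - 3)*(-1611 + q) = (-3 + r)*(-1611 + q) = (-1611 + q)*(-3 + r))
(-12157 - 37302)*(Y(3, 114) + 6348) = (-12157 - 37302)*((4833 - 1611*3 - 3*114 + 114*3) + 6348) = -49459*((4833 - 4833 - 342 + 342) + 6348) = -49459*(0 + 6348) = -49459*6348 = -313965732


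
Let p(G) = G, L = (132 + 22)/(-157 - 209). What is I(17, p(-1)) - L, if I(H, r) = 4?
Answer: 809/183 ≈ 4.4208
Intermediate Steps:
L = -77/183 (L = 154/(-366) = 154*(-1/366) = -77/183 ≈ -0.42076)
I(17, p(-1)) - L = 4 - 1*(-77/183) = 4 + 77/183 = 809/183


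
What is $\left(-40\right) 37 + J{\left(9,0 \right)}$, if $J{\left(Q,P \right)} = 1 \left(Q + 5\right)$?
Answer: $-1466$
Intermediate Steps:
$J{\left(Q,P \right)} = 5 + Q$ ($J{\left(Q,P \right)} = 1 \left(5 + Q\right) = 5 + Q$)
$\left(-40\right) 37 + J{\left(9,0 \right)} = \left(-40\right) 37 + \left(5 + 9\right) = -1480 + 14 = -1466$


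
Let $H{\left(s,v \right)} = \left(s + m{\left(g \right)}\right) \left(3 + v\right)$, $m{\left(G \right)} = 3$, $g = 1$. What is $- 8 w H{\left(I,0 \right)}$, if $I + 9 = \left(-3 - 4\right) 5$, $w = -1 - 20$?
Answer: $-20664$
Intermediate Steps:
$w = -21$ ($w = -1 - 20 = -21$)
$I = -44$ ($I = -9 + \left(-3 - 4\right) 5 = -9 - 35 = -44$)
$H{\left(s,v \right)} = \left(3 + s\right) \left(3 + v\right)$ ($H{\left(s,v \right)} = \left(s + 3\right) \left(3 + v\right) = \left(3 + s\right) \left(3 + v\right)$)
$- 8 w H{\left(I,0 \right)} = \left(-8\right) \left(-21\right) \left(9 + 3 \left(-44\right) + 3 \cdot 0 - 0\right) = 168 \left(9 - 132 + 0 + 0\right) = 168 \left(-123\right) = -20664$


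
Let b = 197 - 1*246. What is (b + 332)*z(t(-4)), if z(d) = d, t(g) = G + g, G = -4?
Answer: -2264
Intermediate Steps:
t(g) = -4 + g
b = -49 (b = 197 - 246 = -49)
(b + 332)*z(t(-4)) = (-49 + 332)*(-4 - 4) = 283*(-8) = -2264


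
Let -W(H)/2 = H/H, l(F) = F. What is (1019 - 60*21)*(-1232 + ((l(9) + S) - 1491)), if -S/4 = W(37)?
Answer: 652146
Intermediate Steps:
W(H) = -2 (W(H) = -2*H/H = -2*1 = -2)
S = 8 (S = -4*(-2) = 8)
(1019 - 60*21)*(-1232 + ((l(9) + S) - 1491)) = (1019 - 60*21)*(-1232 + ((9 + 8) - 1491)) = (1019 - 1260)*(-1232 + (17 - 1491)) = -241*(-1232 - 1474) = -241*(-2706) = 652146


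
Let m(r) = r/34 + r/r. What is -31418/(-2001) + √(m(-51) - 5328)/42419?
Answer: 1366/87 + I*√21314/84838 ≈ 15.701 + 0.0017208*I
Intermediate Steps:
m(r) = 1 + r/34 (m(r) = r*(1/34) + 1 = r/34 + 1 = 1 + r/34)
-31418/(-2001) + √(m(-51) - 5328)/42419 = -31418/(-2001) + √((1 + (1/34)*(-51)) - 5328)/42419 = -31418*(-1/2001) + √((1 - 3/2) - 5328)*(1/42419) = 1366/87 + √(-½ - 5328)*(1/42419) = 1366/87 + √(-10657/2)*(1/42419) = 1366/87 + (I*√21314/2)*(1/42419) = 1366/87 + I*√21314/84838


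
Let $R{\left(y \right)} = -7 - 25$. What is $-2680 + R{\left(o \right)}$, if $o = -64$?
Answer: $-2712$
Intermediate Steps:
$R{\left(y \right)} = -32$ ($R{\left(y \right)} = -7 - 25 = -32$)
$-2680 + R{\left(o \right)} = -2680 - 32 = -2712$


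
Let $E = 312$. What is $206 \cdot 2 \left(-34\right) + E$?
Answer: $-13696$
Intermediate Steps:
$206 \cdot 2 \left(-34\right) + E = 206 \cdot 2 \left(-34\right) + 312 = 206 \left(-68\right) + 312 = -14008 + 312 = -13696$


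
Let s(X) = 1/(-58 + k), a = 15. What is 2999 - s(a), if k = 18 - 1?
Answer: 122960/41 ≈ 2999.0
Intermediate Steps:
k = 17
s(X) = -1/41 (s(X) = 1/(-58 + 17) = 1/(-41) = -1/41)
2999 - s(a) = 2999 - 1*(-1/41) = 2999 + 1/41 = 122960/41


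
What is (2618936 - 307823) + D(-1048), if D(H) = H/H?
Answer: 2311114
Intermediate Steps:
D(H) = 1
(2618936 - 307823) + D(-1048) = (2618936 - 307823) + 1 = 2311113 + 1 = 2311114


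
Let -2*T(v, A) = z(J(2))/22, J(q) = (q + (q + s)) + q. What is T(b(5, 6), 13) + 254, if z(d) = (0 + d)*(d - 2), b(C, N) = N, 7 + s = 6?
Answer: 11161/44 ≈ 253.66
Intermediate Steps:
s = -1 (s = -7 + 6 = -1)
J(q) = -1 + 3*q (J(q) = (q + (q - 1)) + q = (q + (-1 + q)) + q = (-1 + 2*q) + q = -1 + 3*q)
z(d) = d*(-2 + d)
T(v, A) = -15/44 (T(v, A) = -(-1 + 3*2)*(-2 + (-1 + 3*2))/(2*22) = -(-1 + 6)*(-2 + (-1 + 6))/(2*22) = -5*(-2 + 5)/(2*22) = -5*3/(2*22) = -15/(2*22) = -½*15/22 = -15/44)
T(b(5, 6), 13) + 254 = -15/44 + 254 = 11161/44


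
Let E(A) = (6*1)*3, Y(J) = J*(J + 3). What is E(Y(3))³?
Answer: 5832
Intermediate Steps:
Y(J) = J*(3 + J)
E(A) = 18 (E(A) = 6*3 = 18)
E(Y(3))³ = 18³ = 5832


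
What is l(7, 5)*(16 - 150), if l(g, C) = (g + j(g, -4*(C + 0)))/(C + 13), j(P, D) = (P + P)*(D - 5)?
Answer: 22981/9 ≈ 2553.4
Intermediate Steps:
j(P, D) = 2*P*(-5 + D) (j(P, D) = (2*P)*(-5 + D) = 2*P*(-5 + D))
l(g, C) = (g + 2*g*(-5 - 4*C))/(13 + C) (l(g, C) = (g + 2*g*(-5 - 4*(C + 0)))/(C + 13) = (g + 2*g*(-5 - 4*C))/(13 + C))
l(7, 5)*(16 - 150) = (7*(-9 - 8*5)/(13 + 5))*(16 - 150) = (7*(-9 - 40)/18)*(-134) = (7*(1/18)*(-49))*(-134) = -343/18*(-134) = 22981/9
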